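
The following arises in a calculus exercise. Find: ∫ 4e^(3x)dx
Since d/dx[e^(3x)] = 3e^(3x), we get 4/3 e^(3x) + C

Answer: (4/3)e^(3x) + C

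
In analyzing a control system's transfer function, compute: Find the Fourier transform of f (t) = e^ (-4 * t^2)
The Fourier transform of a Gaussian e^(-a*t^2) is sqrt(pi/a)*e^(-omega^2/(4a)).
With a = 4: F(omega) = sqrt(pi)/2*e^(-omega^2/16)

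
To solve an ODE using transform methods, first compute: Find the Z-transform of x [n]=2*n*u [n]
Z{n*u[n]} = z/(z-1)^2
By linearity: Z{2*n*u[n]} = 2z/(z-1)^2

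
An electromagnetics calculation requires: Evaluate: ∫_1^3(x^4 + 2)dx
Step 1: Find antiderivative F(x)=(1/5)x^5+2x
Step 2: F(3) - F(1)=273/5 - (11/5)=262/5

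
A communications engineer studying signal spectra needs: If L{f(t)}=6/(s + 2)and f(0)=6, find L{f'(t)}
L{f'(t)}=s·F(s) - f(0)=6s/(s+2)-6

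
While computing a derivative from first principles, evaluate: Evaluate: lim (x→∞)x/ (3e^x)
Apply L'Hôpital 1 times (∞/∞ each time):
Eventually get 1!/(3e^x) → 0

Answer: 0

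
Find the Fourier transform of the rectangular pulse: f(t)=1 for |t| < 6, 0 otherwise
F(omega)=integral from -6 to 6 of e^(-j * omega * t) dt
=2 * sin(6 * omega)/omega=12 * sinc(6 * omega/pi)

Answer: 2 * sin(6 * omega)/omega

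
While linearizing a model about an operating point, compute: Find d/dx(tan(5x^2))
Chain rule: d/dx[tan(u)]=sec²(u)·u' where u=5x^2
u'=10x

Answer: 10x·sec²(5x^2)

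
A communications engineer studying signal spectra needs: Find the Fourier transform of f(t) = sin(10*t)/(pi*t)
sin(W * t)/(pi * t) = (W/pi) * sinc(W * t/pi) is the impulse response of the ideal low-pass filter with cutoff W (here W = 10).
Its Fourier transform is a rectangular function:
F(omega) = 1 for |omega| < 10, 0 otherwise

Answer: rect(omega/20) [i.e., 1 for |omega| < 10, 0 otherwise]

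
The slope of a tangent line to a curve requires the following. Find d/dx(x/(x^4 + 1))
Quotient rule: (f/g)'=(f'g - fg')/g²
f=x, f'=1
g=x^4 + 1, g'=4x^3

Answer: (1·(x^4 + 1) - 4x^4)/(x^4 + 1)²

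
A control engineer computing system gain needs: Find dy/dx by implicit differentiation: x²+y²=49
Differentiate both sides: 2x + 2y·(dy/dx)=0
Solve: dy/dx=-2x/(2y)=-x/y

Answer: dy/dx=-x/y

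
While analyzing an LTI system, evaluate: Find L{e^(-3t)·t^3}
First shifting: L{e^(at)f(t)}=F(s-a)
L{t^3}=6/s^4
Shift s → s+3: 6/(s+3)^4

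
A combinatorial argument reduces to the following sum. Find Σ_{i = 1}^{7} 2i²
=2·n(n+1)(2n+1)/6=2·7·8·15/6=280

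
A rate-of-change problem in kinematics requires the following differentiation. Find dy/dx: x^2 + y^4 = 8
Differentiate: 2x + 4y^3·(dy/dx)=0
dy/dx=-2x/(4y^3)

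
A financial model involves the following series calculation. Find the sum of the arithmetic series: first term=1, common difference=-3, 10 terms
Last term: a_n=1+(10-1)·-3=-26
Sum=n(a_1+a_n)/2=10(1+(-26))/2=-125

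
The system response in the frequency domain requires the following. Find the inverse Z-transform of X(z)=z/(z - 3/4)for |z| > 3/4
Standard pair: z/(z-a) <-> a^n * u[n] for causal signals
With a=3/4: x[n]=(3/4)^n * u[n]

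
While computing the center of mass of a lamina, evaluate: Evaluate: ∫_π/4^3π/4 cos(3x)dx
Antiderivative: sin(3x)/3
Evaluate at bounds: [sin(3·3π/4)/3] - [sin(3·π/4)/3]
=((√2/2) - (√2/2))/3=0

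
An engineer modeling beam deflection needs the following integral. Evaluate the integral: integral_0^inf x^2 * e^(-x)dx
This is a Gamma integral. Substitute u=1x:
integral_0^inf x^2 * e^(-x) dx=(1/1^3) integral_0^inf u^2 * e^(-u) du
=Gamma(3)/1^3=2!/1^3=2/1

Answer: 2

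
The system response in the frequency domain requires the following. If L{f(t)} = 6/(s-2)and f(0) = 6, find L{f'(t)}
L{f'(t)}=s·F(s) - f(0)=6s/(s-2)-6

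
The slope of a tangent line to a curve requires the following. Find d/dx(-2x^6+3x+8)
Power rule: d/dx(ax^n) = n·a·x^(n-1)
Term by term: -12·x^5 + 3

Answer: -12x^5 + 3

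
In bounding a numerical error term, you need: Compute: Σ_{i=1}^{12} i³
Using formula: Σ i^3 = [n(n + 1)/2]² = [12·13/2]² = 6084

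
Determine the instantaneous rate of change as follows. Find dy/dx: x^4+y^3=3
Differentiate: 4x^3 + 3y^2·(dy/dx)=0
dy/dx=-4x^3/(3y^2)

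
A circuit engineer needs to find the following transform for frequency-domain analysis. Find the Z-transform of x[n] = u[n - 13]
Using the time-shift property: Z{u[n-13]}=z^(-13) * z/(z-1)
=z^(-12)/(z-1)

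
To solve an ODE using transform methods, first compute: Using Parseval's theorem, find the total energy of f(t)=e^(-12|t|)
Parseval's theorem: E = integral |f(t)|^2 dt = (1/2pi) integral |F(omega)|^2 domega
E = integral_{-inf}^{inf} e^(-24|t|) dt = 2*integral_0^inf e^(-24t) dt = 2/(2*12) = 1/12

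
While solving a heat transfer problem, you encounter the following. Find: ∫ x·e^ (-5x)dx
Integration by parts: u = x, dv = e^(-5x) dx
du = dx, v = e^(-5x)/(-5)
= x·e^(-5x)/(-5) - ∫ e^(-5x)/(-5) dx
= x·e^(-5x)/(-5) - e^(-5x)/25 + C

Answer: e^(-5x)(x/(-5) - 1/25) + C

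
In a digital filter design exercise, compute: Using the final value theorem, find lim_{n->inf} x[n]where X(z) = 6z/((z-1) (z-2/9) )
Final value theorem: lim x[n]=lim_{z->1} (z-1)*X(z)
(z-1)*X(z)=6z/(z-2/9)
As z->1: 6/(1 - 2/9)=6/(7/9)=54/7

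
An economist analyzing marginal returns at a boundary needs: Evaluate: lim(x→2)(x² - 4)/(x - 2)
Factor: (x² - 4)=(x-2)(x + 2)
Cancel (x-2): lim(x→2) (x + 2)=4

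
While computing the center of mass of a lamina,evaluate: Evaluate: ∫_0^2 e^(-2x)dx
Antiderivative: (1/(-2))e^(-2x)
Evaluate: (1/(-2))(e^-4 - 1)

Answer: (e^-4 - 1)/(-2)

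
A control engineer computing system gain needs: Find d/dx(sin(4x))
Chain rule: d/dx[sin(u)]=cos(u)·u' where u=4x
u'=4

Answer: 4·cos(4x)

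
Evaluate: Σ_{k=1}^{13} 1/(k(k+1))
Partial fractions: 1/(k(k+1)) = 1/k - 1/(k+1)
Telescoping sum: 1(1-1/14) = 1·13/14

Answer: 13/14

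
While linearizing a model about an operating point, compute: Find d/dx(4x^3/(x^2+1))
Quotient rule: (f/g)'=(f'g - fg')/g²
f=4x^3, f'=12x^2
g=x^2 + 1, g'=2x

Answer: (12x^2·(x^2 + 1) - 8x^4)/(x^2 + 1)²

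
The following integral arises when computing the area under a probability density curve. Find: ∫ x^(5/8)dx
Power rule: ∫ x^(5/8) dx = x^(13/8)/(13/8) + C

Answer: (8/13)·x^(13/8) + C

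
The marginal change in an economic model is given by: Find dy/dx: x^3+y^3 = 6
Differentiate: 3x^2 + 3y^2·(dy/dx)=0
dy/dx=-3x^2/(3y^2)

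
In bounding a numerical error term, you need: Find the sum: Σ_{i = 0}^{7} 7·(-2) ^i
Geometric series: S=a(1 - r^n)/(1 - r)
a=7, r=-2, n=8
S=7(1-256)/3=-595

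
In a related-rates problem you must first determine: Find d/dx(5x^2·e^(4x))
Product rule: (fg)'=f'g + fg'
f=5x^2, f'=10x
g=e^(4x), g'=4·e^(4x)

Answer: 10x·e^(4x) + 20x^2·e^(4x)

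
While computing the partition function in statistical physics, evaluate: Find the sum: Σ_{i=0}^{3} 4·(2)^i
Geometric series: S=a(1 - r^n)/(1 - r)
a=4, r=2, n=4
S=4(1 - 16)/-1=60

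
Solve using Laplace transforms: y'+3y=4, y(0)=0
Take L of both sides: sY(s)-0+3Y(s) = 4/s
Y(s)(s+3) = 4/s+0
Y(s) = 4/(s(s+3))+0/(s+3)
Partial fractions: 4/(s(s+3)) = (4/3)/s - (4/3)/(s+3)
So Y(s) = (4/3)/s - (4/3)/(s+3)
Inverse transform (L^(-1){1/s} = 1, L^(-1){1/(s+3)} = e^(-3t)):

Answer: y(t) = 4/3 - (4/3)·e^(-3t)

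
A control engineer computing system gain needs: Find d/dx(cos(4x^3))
Chain rule: d/dx[cos(u)]=-sin(u)·u' where u=4x^3
u'=12x^2

Answer: -12x^2·sin(4x^3)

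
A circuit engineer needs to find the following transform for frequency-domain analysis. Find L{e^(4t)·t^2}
First shifting: L{e^(at)f(t)}=F(s-a)
L{t^2}=2/s^3
Shift s → s-4: 2/(s-4)^3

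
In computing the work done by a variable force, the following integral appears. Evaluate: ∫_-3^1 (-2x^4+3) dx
Step 1: Find antiderivative F(x) = (-2/5)x^5 + 3x
Step 2: F(1) - F(-3) = 13/5 - (441/5) = -428/5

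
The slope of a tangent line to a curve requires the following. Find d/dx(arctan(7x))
d/dx[arctan(u)] = u'/(1+u²), u = 7x, u' = 7

Answer: 7/(1+49x²)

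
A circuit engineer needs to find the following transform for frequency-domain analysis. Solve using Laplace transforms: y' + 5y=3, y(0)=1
Take L of both sides: sY(s) - 1 + 5Y(s) = 3/s
Y(s)(s + 5) = 3/s + 1
Y(s) = 3/(s(s + 5)) + 1/(s + 5)
Partial fractions: 3/(s(s + 5)) = (3/5)/s - (3/5)/(s + 5)
So Y(s) = (3/5)/s + (2/5)/(s + 5)
Inverse transform (L^(-1){1/s} = 1, L^(-1){1/(s + 5)} = e^(-5t)):

Answer: y(t) = 3/5 + (2/5)·e^(-5t)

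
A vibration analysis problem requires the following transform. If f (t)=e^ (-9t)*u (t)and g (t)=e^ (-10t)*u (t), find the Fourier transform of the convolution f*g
By the convolution theorem: F{f * g} = F(omega) * G(omega)
F(omega) = 1/(9 + j * omega), G(omega) = 1/(10 + j * omega)
F{f * g} = 1/((9 + j * omega)(10 + j * omega))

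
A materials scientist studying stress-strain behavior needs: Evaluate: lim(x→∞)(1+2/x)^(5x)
Rewrite as [(1 + 2/x)^x]^5.
lim(1 + 2/x)^x = e^2, so limit = (e^2)^5 = e^10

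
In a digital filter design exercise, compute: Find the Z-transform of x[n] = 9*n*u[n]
Z{n * u[n]}=z/(z-1)^2
By linearity: Z{9 * n * u[n]}=9z/(z-1)^2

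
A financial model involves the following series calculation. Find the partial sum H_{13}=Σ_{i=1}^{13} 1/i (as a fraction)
H_13 = 1 + 1/2 + 1/3 + ... + 1/13
= 1145993/360360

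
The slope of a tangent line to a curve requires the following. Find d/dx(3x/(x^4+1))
Quotient rule: (f/g)'=(f'g - fg')/g²
f=3x, f'=3
g=x^4+1, g'=4x^3

Answer: (3·(x^4+1)-12x^4)/(x^4+1)²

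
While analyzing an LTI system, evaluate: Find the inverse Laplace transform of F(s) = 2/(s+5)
L^(-1){2/(s-a)}=c·e^(at)
Here a=-5, c=2

Answer: 2e^(-5t)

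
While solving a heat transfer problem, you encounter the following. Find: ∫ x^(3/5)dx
Power rule: ∫ x^(3/5) dx = x^(8/5)/(8/5)+C

Answer: (5/8)·x^(8/5)+C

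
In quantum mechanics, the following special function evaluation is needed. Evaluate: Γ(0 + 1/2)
Γ(1/2)=√π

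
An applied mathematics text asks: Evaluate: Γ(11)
Γ(n)=(n-1)! for positive integers
Γ(11)=10!=3628800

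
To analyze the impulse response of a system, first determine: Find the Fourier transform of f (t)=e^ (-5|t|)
Using the standard pair: F{e^(-a|t|)}=2a/(a^2 + omega^2)
With a=5: F(omega)=10/(25 + omega^2)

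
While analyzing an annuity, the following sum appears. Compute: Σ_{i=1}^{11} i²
Using formula: Σ i^2 = n(n+1)(2n+1)/6 = 11·12·23/6 = 506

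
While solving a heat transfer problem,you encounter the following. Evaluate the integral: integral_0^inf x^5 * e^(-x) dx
This is a Gamma integral. Substitute u = 1x:
integral_0^inf x^5 * e^(-x) dx = (1/1^6) integral_0^inf u^5 * e^(-u) du
= Gamma(6)/1^6 = 5!/1^6 = 120/1

Answer: 120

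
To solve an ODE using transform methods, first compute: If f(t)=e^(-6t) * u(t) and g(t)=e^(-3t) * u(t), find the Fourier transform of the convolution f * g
By the convolution theorem: F{f*g} = F(omega)*G(omega)
F(omega) = 1/(6 + j*omega), G(omega) = 1/(3 + j*omega)
F{f*g} = 1/((6 + j*omega)(3 + j*omega))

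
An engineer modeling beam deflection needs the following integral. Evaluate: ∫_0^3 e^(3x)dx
Antiderivative: (1/3)e^(3x)
Evaluate: (1/3)(e^9 - 1)

Answer: (e^9 - 1)/3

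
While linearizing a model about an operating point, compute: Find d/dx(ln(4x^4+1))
Chain rule: d/dx[ln(u)]=u'/u where u=4x^4 + 1
u'=16x^3

Answer: (16x^3)/(4x^4 + 1)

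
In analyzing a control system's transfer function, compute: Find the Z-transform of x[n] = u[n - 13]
Using the time-shift property: Z{u[n-13]} = z^(-13) * z/(z-1)
= z^(-12)/(z-1)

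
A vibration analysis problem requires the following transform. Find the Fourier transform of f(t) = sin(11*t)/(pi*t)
sin(W*t)/(pi*t)=(W/pi)*sinc(W*t/pi) is the impulse response of the ideal low-pass filter with cutoff W (here W=11).
Its Fourier transform is a rectangular function:
F(omega)=1 for |omega| < 11, 0 otherwise

Answer: rect(omega/22) [i.e., 1 for |omega| < 11, 0 otherwise]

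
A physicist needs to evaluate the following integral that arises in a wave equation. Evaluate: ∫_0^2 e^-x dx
Antiderivative: -e^-x
Evaluate: -(e^-2-1)

Answer: (e^-2-1)/(-1)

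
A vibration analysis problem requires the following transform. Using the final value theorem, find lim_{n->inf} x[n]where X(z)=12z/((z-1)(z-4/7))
Final value theorem: lim x[n] = lim_{z->1} (z-1) * X(z)
(z-1) * X(z) = 12z/(z-4/7)
As z->1: 12/(1 - 4/7) = 12/(3/7) = 28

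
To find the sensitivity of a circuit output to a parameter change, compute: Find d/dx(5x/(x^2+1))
Quotient rule: (f/g)'=(f'g - fg')/g²
f=5x, f'=5
g=x^2 + 1, g'=2x

Answer: (5·(x^2 + 1) - 10x^2)/(x^2 + 1)²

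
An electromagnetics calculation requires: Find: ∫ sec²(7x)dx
Since d/dx[tan(7x)]=7sec²(7x), integral=tan(7x)/7+C

Answer: (1/7)tan(7x)+C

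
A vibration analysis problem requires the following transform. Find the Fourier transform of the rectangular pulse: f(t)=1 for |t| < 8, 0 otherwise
F(omega)=integral from -8 to 8 of e^(-j * omega * t) dt
=2 * sin(8 * omega)/omega=16 * sinc(8 * omega/pi)

Answer: 2 * sin(8 * omega)/omega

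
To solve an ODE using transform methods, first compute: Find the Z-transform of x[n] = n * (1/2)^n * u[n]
Using the property Z{n * a^n * u[n]} = az/(z-a)^2
With a = 1/2: X(z) = (1/2)z/(z - 1/2)^2, |z| > 1/2

Answer: (1/2)z/(z - 1/2)^2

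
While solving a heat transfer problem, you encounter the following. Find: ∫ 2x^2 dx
Using power rule: ∫ 2x^2 dx=2/3 x^3 + C=(2/3)x^3 + C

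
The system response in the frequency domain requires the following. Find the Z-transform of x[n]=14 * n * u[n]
Z{n * u[n]}=z/(z-1)^2
By linearity: Z{14 * n * u[n]}=14z/(z-1)^2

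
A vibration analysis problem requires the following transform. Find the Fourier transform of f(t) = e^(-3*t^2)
The Fourier transform of a Gaussian e^(-a*t^2) is sqrt(pi/a)*e^(-omega^2/(4a)).
With a = 3: F(omega) = sqrt(pi/3)*e^(-omega^2/12)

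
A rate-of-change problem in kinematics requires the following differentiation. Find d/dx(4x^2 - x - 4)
Power rule: d/dx(ax^n) = n·a·x^(n-1)
Term by term: 8·x - 1

Answer: 8x - 1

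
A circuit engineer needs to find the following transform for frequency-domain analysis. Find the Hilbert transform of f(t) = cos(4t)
The Hilbert transform shifts each frequency component by -pi/2.
H{cos(wt)}=sin(wt)
With w=4: H{cos(4t)}=sin(4t)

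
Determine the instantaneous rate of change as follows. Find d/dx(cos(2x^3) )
Chain rule: d/dx[cos(u)] = -sin(u)·u' where u = 2x^3
u' = 6x^2

Answer: -6x^2·sin(2x^3)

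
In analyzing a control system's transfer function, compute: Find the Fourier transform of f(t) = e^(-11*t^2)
The Fourier transform of a Gaussian e^(-a * t^2) is sqrt(pi/a) * e^(-omega^2/(4a)).
With a = 11: F(omega) = sqrt(pi/11) * e^(-omega^2/44)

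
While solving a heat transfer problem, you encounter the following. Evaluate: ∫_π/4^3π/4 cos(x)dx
Antiderivative: sin(x)
Evaluate at bounds: [sin(1·3π/4)/1] - [sin(1·π/4)/1]
= ((√2/2) - (√2/2))/1 = 0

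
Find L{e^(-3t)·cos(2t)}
First shifting: L{e^(at)f(t)} = F(s-a)
L{cos(2t)} = s/(s² + 4)
Shift: (s + 3)/((s + 3)² + 4)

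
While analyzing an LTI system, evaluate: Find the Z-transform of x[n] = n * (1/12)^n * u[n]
Using the property Z{n * a^n * u[n]} = az/(z-a)^2
With a = 1/12: X(z) = (1/12)z/(z - 1/12)^2, |z| > 1/12

Answer: (1/12)z/(z - 1/12)^2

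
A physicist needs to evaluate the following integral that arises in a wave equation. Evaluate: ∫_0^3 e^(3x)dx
Antiderivative: (1/3)e^(3x)
Evaluate: (1/3)(e^9 - 1)

Answer: (e^9 - 1)/3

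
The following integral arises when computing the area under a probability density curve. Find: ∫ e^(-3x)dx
Since d/dx[e^(-3x)]=-3e^(-3x), we get -1/3 e^(-3x)+C

Answer: (-1/3)e^(-3x)+C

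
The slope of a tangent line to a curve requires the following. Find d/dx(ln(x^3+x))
Chain rule: d/dx[ln(u)] = u'/u where u = x^3+x
u' = 3x^2+1

Answer: (3x^2+1)/(x^3+x)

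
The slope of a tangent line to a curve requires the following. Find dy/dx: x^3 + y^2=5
Differentiate: 3x^2+2y·(dy/dx) = 0
dy/dx = -3x^2/(2y)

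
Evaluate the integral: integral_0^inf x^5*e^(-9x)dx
This is a Gamma integral. Substitute u=9x (du=9 dx):
integral_0^inf x^5 * e^(-9x) dx=(1/9^6) integral_0^inf u^5 * e^(-u) du
=Gamma(6)/9^6=5!/9^6=120/531441

Answer: 40/177147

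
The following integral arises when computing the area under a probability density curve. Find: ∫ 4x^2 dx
Using power rule: ∫ 4x^2 dx = 4/3 x^3+C = (4/3)x^3+C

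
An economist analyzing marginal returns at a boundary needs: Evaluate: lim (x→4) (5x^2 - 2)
Polynomial is continuous, so substitute x = 4:
5·4^2 - 2 = 78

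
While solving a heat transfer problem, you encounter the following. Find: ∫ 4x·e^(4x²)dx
Let u=4x², du=8x dx
∫ (1/2)e^u du=e^u/2 + C

Answer: e^(4x²)/2 + C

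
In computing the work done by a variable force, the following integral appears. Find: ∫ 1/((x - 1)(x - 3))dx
Partial fractions: 1/((x-1)(x-3)) = A/(x-1)+B/(x-3)
A = -1/2, B = 1/2
∫ [-1/2· 1/(x-1)+1/2· 1/(x-3)] dx
= (1/2)[ln|x-3| - ln|x-1|]+C

Answer: (1/2)·ln|(x-3)/(x-1)|+C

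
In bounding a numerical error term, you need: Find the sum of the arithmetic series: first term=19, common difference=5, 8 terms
Last term: a_n=19+(8-1)·5=54
Sum=n(a_1+a_n)/2=8(19+54)/2=292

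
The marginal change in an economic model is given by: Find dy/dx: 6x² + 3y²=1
Differentiate: 12x+6y·(dy/dx)=0
dy/dx=-12x/(6y)=-2·(x/y)

Answer: dy/dx=-2·(x/y)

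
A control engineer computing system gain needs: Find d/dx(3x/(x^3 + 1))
Quotient rule: (f/g)' = (f'g - fg')/g²
f = 3x, f' = 3
g = x^3+1, g' = 3x^2

Answer: (3·(x^3+1)-9x^3)/(x^3+1)²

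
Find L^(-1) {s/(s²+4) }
L^(-1){s/(s² + w²)}=cos(wt)
Here w=2

Answer: cos(2t)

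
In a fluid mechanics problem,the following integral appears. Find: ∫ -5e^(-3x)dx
Since d/dx[e^(-3x)]=-3e^(-3x), we get 5/3 e^(-3x) + C

Answer: (5/3)e^(-3x) + C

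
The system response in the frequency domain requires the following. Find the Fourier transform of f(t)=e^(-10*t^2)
The Fourier transform of a Gaussian e^(-a * t^2) is sqrt(pi/a) * e^(-omega^2/(4a)).
With a=10: F(omega)=sqrt(pi/10) * e^(-omega^2/40)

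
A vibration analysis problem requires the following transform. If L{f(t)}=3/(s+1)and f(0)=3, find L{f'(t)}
L{f'(t)} = s·F(s) - f(0) = 3s/(s + 1) - 3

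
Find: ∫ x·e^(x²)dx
Let u=x², du=2x dx
∫ (1/2)e^u du=e^u/2+C

Answer: e^(x²)/2+C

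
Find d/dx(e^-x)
Chain rule: d/dx[e^u] = e^u · u' where u = -x
u' = -1

Answer: -1·e^-x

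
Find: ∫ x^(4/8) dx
Power rule: ∫ x^(1/2) dx = x^(3/2)/(3/2) + C

Answer: (2/3)·x^(3/2) + C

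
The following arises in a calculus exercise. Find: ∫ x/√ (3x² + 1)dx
Let u = 3x²+1, du = 6x dx
∫ (1/6)·u^(-1/2) du = √u/3+C

Answer: √(3x²+1)/3+C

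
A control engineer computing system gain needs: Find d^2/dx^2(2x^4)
Apply power rule 2 times:
d^1: 8x^3
d^2: 24x^2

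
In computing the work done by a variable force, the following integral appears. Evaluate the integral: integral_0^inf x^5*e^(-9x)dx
This is a Gamma integral. Substitute u=9x (du=9 dx):
integral_0^inf x^5*e^(-9x) dx=(1/9^6) integral_0^inf u^5*e^(-u) du
=Gamma(6)/9^6=5!/9^6=120/531441

Answer: 40/177147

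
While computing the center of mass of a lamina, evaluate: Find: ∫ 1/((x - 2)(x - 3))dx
Partial fractions: 1/((x-2)(x-3)) = A/(x-2)+B/(x-3)
A = -1, B = 1
∫ [-1· 1/(x-2)+1· 1/(x-3)] dx
= (1)[ln|x-3| - ln|x-2|]+C

Answer: ln|(x-3)/(x-2)|+C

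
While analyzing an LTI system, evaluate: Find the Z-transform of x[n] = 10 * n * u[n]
Z{n*u[n]}=z/(z-1)^2
By linearity: Z{10*n*u[n]}=10z/(z-1)^2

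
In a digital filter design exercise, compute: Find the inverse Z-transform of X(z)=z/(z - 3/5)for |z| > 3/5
Standard pair: z/(z-a) <-> a^n*u[n] for causal signals
With a = 3/5: x[n] = (3/5)^n*u[n]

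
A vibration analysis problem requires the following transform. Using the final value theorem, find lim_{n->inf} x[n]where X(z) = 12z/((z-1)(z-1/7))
Final value theorem: lim x[n] = lim_{z->1} (z-1)*X(z)
(z-1)*X(z) = 12z/(z-1/7)
As z->1: 12/(1-1/7) = 12/(6/7) = 14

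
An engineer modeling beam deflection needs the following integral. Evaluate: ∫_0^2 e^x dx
Antiderivative: e^x
Evaluate: (e^2 - 1)

Answer: e^2 - 1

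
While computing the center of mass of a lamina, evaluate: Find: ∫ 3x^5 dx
Using power rule: ∫ 3x^5 dx=3/6 x^6 + C=(1/2)x^6 + C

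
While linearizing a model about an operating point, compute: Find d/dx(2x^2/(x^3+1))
Quotient rule: (f/g)' = (f'g - fg')/g²
f = 2x^2, f' = 4x
g = x^3 + 1, g' = 3x^2

Answer: (4x·(x^3 + 1) - 6x^4)/(x^3 + 1)²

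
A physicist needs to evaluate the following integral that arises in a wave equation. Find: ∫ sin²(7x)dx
Using identity sin²(u) = (1 - cos(2u))/2:
∫ (1 - cos(14x))/2 dx = x/2 - sin(14x)/28+C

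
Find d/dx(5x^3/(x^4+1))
Quotient rule: (f/g)'=(f'g - fg')/g²
f=5x^3, f'=15x^2
g=x^4 + 1, g'=4x^3

Answer: (15x^2·(x^4 + 1) - 20x^6)/(x^4 + 1)²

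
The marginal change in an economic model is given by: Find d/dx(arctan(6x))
d/dx[arctan(u)] = u'/(1 + u²), u = 6x, u' = 6

Answer: 6/(1 + 36x²)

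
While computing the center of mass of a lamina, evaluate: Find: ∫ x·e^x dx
Integration by parts: u = x, dv = e^x dx
du = dx, v = e^x
= x·e^x - ∫ e^x dx
= x·e^x - e^x + C

Answer: e^x(x - 1) + C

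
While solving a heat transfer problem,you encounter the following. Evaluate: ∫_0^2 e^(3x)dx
Antiderivative: (1/3)e^(3x)
Evaluate: (1/3)(e^6-1)

Answer: (e^6-1)/3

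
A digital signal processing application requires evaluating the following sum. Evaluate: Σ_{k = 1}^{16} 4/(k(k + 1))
Partial fractions: 4/(k(k + 1)) = 4/k - 4/(k + 1)
Telescoping sum: 4(1 - 1/17) = 4·16/17

Answer: 64/17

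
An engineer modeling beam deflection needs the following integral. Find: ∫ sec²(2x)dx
Since d/dx[tan(2x)]=2sec²(2x), integral=tan(2x)/2 + C

Answer: (1/2)tan(2x) + C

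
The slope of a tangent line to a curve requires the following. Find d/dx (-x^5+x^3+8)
Power rule: d/dx(ax^n)=n·a·x^(n-1)
Term by term: -5·x^4+3·x^2

Answer: -5x^4+3x^2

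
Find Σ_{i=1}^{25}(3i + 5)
=3·Σ i + 5·25=3·325 + 125=1100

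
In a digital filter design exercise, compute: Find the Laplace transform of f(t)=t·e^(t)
L{t·e^(at)} = 1/(s-a)²
L{t·e^(t)} = 1/(s-1)²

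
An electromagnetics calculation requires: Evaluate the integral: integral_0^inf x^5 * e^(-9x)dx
This is a Gamma integral. Substitute u = 9x (du = 9 dx):
integral_0^inf x^5*e^(-9x) dx = (1/9^6) integral_0^inf u^5*e^(-u) du
= Gamma(6)/9^6 = 5!/9^6 = 120/531441

Answer: 40/177147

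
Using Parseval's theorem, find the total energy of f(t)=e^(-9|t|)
Parseval's theorem: E=integral |f(t)|^2 dt=(1/2pi) integral |F(omega)|^2 domega
E=integral_{-inf}^{inf} e^(-18|t|) dt=2*integral_0^inf e^(-18t) dt=2/(2*9)=1/9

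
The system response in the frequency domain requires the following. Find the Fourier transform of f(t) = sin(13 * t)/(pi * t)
sin(W * t)/(pi * t)=(W/pi) * sinc(W * t/pi) is the impulse response of the ideal low-pass filter with cutoff W (here W=13).
Its Fourier transform is a rectangular function:
F(omega)=1 for |omega| < 13, 0 otherwise

Answer: rect(omega/26) [i.e., 1 for |omega| < 13, 0 otherwise]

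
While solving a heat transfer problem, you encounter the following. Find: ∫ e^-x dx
Since d/dx[e^-x]=- e^-x, we get -1e^-x+C

Answer: -e^-x+C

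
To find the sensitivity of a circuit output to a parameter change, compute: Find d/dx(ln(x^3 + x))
Chain rule: d/dx[ln(u)] = u'/u where u = x^3+x
u' = 3x^2+1

Answer: (3x^2+1)/(x^3+x)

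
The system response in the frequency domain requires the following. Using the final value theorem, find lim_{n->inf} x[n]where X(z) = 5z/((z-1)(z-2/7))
Final value theorem: lim x[n]=lim_{z->1} (z-1) * X(z)
(z-1) * X(z)=5z/(z-2/7)
As z->1: 5/(1 - 2/7)=5/(5/7)=7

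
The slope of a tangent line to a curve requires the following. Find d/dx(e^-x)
Chain rule: d/dx[e^u]=e^u · u' where u=-x
u'=-1

Answer: -1·e^-x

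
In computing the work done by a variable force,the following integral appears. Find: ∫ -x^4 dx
Using power rule: ∫ -x^4 dx = -1/5 x^5+C = (-1/5)x^5+C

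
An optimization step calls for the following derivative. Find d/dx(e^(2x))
Chain rule: d/dx[e^u] = e^u · u' where u = 2x
u' = 2

Answer: 2·e^(2x)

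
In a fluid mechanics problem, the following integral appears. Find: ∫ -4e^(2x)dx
Since d/dx[e^(2x)] = 2e^(2x), we get -2 e^(2x) + C

Answer: -2e^(2x) + C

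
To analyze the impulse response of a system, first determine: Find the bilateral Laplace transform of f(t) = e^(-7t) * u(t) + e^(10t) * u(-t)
For e^(-7t) * u(t): L = 1/(s + 7), Re(s) > -7
For e^(10t) * u(-t): L = -1/(s-10), Re(s) < 10
Combined: F(s) = 1/(s + 7) - 1/(s-10), -7 < Re(s) < 10

Answer: 1/(s + 7) - 1/(s-10), ROC: -7 < Re(s) < 10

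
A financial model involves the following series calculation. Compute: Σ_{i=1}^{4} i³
Using formula: Σ i^3 = [n(n + 1)/2]² = [4·5/2]² = 100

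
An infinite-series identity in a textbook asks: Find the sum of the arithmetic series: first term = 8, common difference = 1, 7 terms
Last term: a_n=8 + (7 - 1)·1=14
Sum=n(a_1 + a_n)/2=7(8 + 14)/2=77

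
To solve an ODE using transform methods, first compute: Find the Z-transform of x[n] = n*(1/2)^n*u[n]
Using the property Z{n*a^n*u[n]}=az/(z-a)^2
With a=1/2: X(z)=(1/2)z/(z - 1/2)^2, |z| > 1/2

Answer: (1/2)z/(z - 1/2)^2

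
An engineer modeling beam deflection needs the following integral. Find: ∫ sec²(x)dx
Since d/dx[tan(x)] = sec²(x), integral = tan(x) + C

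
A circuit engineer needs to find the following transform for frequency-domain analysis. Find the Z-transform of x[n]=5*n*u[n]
Z{n * u[n]}=z/(z-1)^2
By linearity: Z{5 * n * u[n]}=5z/(z-1)^2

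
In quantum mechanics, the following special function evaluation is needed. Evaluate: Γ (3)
Γ(n) = (n-1)! for positive integers
Γ(3) = 2! = 2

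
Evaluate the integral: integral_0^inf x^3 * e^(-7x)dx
This is a Gamma integral. Substitute u=7x (du=7 dx):
integral_0^inf x^3*e^(-7x) dx=(1/7^4) integral_0^inf u^3*e^(-u) du
=Gamma(4)/7^4=3!/7^4=6/2401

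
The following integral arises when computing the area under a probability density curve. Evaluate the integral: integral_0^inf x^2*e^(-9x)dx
This is a Gamma integral. Substitute u = 9x (du = 9 dx):
integral_0^inf x^2 * e^(-9x) dx = (1/9^3) integral_0^inf u^2 * e^(-u) du
= Gamma(3)/9^3 = 2!/9^3 = 2/729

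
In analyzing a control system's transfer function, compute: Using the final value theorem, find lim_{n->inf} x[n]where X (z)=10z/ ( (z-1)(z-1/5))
Final value theorem: lim x[n]=lim_{z->1} (z-1) * X(z)
(z-1) * X(z)=10z/(z-1/5)
As z->1: 10/(1-1/5)=10/(4/5)=25/2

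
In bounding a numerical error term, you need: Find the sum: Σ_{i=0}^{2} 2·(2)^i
Geometric series: S = a(1 - r^n)/(1 - r)
a = 2, r = 2, n = 3
S = 2(1 - 8)/-1 = 14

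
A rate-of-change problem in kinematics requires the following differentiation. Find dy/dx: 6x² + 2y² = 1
Differentiate: 12x+4y·(dy/dx) = 0
dy/dx = -12x/(4y) = -3·(x/y)

Answer: dy/dx = -3·(x/y)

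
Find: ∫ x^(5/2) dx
Power rule: ∫ x^(5/2) dx = x^(7/2)/(7/2)+C

Answer: (2/7)·x^(7/2)+C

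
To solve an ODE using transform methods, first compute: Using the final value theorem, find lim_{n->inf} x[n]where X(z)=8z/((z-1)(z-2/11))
Final value theorem: lim x[n]=lim_{z->1} (z-1) * X(z)
(z-1) * X(z)=8z/(z-2/11)
As z->1: 8/(1 - 2/11)=8/(9/11)=88/9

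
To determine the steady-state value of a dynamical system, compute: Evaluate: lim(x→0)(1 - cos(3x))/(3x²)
Using 1-cos(u) ≈ u²/2 for small u:
(1-cos(3x)) ≈ (3x)²/2 = 9x²/2
So limit = 9/(2·3) = 3/2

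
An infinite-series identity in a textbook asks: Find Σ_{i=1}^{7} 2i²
=2·n(n+1)(2n+1)/6=2·7·8·15/6=280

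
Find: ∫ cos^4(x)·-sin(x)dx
Let u=cos(x), du=-sin(x) dx
∫ u^4 du=u^5/5 + C

Answer: cos^5(x)/5 + C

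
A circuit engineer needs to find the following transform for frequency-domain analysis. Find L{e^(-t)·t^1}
First shifting: L{e^(at)f(t)}=F(s-a)
L{t^1}=1/s^2
Shift s → s+1: 1/(s+1)^2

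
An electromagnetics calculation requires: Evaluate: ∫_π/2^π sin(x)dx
Antiderivative: -cos(x)
Evaluate at bounds: [-cos(1·π)/1] - [-cos(1·π/2)/1]
=(-(-1) + (0))/1=1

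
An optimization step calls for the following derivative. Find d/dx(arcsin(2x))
d/dx[arcsin(u)] = u'/√(1-u²), u = 2x, u' = 2

Answer: 2/√(1 - 4x²)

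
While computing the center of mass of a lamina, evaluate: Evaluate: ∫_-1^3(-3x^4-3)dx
Step 1: Find antiderivative F(x) = (-3/5)x^5-3x
Step 2: F(3) - F(-1) = -774/5 - (18/5) = -792/5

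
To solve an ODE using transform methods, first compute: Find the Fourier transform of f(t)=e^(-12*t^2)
The Fourier transform of a Gaussian e^(-a * t^2) is sqrt(pi/a) * e^(-omega^2/(4a)).
With a=12: F(omega)=sqrt(pi/12) * e^(-omega^2/48)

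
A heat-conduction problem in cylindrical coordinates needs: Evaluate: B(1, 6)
B(x,y) = Γ(x)Γ(y)/Γ(x+y) = (x-1)!(y-1)!/(x+y-1)!
B(1,6) = 0!·5!/6! = 1/6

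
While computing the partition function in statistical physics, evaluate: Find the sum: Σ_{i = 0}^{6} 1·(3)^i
Geometric series: S=a(1 - r^n)/(1 - r)
a=1, r=3, n=7
S=1(1 - 2187)/-2=1093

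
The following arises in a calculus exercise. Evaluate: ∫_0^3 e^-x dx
Antiderivative: -e^-x
Evaluate: -(e^-3-1)

Answer: (e^-3-1)/(-1)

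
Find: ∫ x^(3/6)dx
Power rule: ∫ x^(1/2) dx=x^(3/2)/(3/2) + C

Answer: (2/3)·x^(3/2) + C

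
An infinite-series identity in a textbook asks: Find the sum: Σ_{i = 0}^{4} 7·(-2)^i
Geometric series: S = a(1 - r^n)/(1 - r)
a = 7, r = -2, n = 5
S = 7(1 + 32)/3 = 77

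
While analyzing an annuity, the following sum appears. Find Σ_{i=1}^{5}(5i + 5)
=5·Σ i + 5·5=5·15 + 25=100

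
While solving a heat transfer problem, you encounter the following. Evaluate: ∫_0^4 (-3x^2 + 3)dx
Step 1: Find antiderivative F(x)=-x^3+3x
Step 2: F(4) - F(0)=-52 - (0)=-52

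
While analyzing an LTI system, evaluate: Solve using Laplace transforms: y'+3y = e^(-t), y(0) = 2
Take L: sY - 2 + 3Y=1/(s + 1)
Y(s + 3)=1/(s + 1) + 2
Y=1/((s + 1)(s + 3)) + 2/(s + 3)
Partial fractions: 1/((s + 1)(s + 3))=(1/2)/(s + 1) - (1/2)/(s + 3)
So Y=(1/2)/(s + 1) + (3/2)/(s + 3)
Inverse Laplace transform (L^(-1){1/(s + 1)}=e^(-t), L^(-1){1/(s + 3)}=e^(-3t)):

Answer: y(t)=(1/2)·e^(-t) + (3/2)·e^(-3t)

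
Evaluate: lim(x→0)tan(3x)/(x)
tan(u) ≈ u for small u:
tan(3x)/(x) ≈ 3x/(x) = 3/1

Answer: 3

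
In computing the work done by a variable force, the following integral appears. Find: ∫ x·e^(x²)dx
Let u=x², du=2x dx
∫ (1/2)e^u du=e^u/2+C

Answer: e^(x²)/2+C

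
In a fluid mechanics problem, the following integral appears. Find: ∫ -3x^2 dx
Using power rule: ∫ -3x^2 dx = -3/3 x^3 + C = -x^3 + C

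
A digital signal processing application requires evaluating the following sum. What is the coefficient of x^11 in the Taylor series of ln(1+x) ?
ln(1 + x)=Σ (-1)^(n + 1) x^n/n
Coefficient of x^11=(-1)^12/11=1/11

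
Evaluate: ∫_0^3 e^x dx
Antiderivative: e^x
Evaluate: (e^3-1)

Answer: e^3-1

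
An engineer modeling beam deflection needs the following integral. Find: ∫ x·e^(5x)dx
Integration by parts: u=x, dv=e^(5x) dx
du=dx, v=e^(5x)/5
=x·e^(5x)/5 - ∫ e^(5x)/5 dx
=x·e^(5x)/5 - e^(5x)/25 + C

Answer: e^(5x)(x/5 - 1/25) + C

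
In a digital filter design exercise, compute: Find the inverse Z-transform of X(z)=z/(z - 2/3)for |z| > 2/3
Standard pair: z/(z-a) <-> a^n*u[n] for causal signals
With a = 2/3: x[n] = (2/3)^n*u[n]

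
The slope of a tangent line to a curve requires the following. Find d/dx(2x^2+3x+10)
Power rule: d/dx(ax^n)=n·a·x^(n-1)
Term by term: 4·x + 3

Answer: 4x + 3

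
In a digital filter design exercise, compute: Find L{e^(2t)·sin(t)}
First shifting: L{e^(at)f(t)}=F(s-a)
L{sin(t)}=1/(s² + 1)
Shift: 1/((s-2)² + 1)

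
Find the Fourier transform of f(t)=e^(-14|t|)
Using the standard pair: F{e^(-a|t|)}=2a/(a^2+omega^2)
With a=14: F(omega)=28/(196+omega^2)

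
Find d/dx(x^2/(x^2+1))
Quotient rule: (f/g)'=(f'g - fg')/g²
f=x^2, f'=2x
g=x^2 + 1, g'=2x

Answer: (2x·(x^2 + 1) - 2x^3)/(x^2 + 1)²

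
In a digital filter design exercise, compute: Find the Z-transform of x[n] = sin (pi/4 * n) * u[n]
Z{sin(w0*n)*u[n]} = z*sin(w0)/(z^2-2z*cos(w0)+1)
With w0 = pi/4: X(z) = z*sin(pi/4)/(z^2-2z*cos(pi/4)+1)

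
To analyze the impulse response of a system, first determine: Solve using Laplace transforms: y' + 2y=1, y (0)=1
Take L of both sides: sY(s) - 1 + 2Y(s)=1/s
Y(s)(s + 2)=1/s + 1
Y(s)=1/(s(s + 2)) + 1/(s + 2)
Partial fractions: 1/(s(s + 2))=(1/2)/s - (1/2)/(s + 2)
So Y(s)=(1/2)/s + (1/2)/(s + 2)
Inverse transform (L^(-1){1/s}=1, L^(-1){1/(s + 2)}=e^(-2t)):

Answer: y(t)=1/2 + (1/2)·e^(-2t)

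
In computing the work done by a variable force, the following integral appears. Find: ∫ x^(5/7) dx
Power rule: ∫ x^(5/7) dx=x^(12/7)/(12/7)+C

Answer: (7/12)·x^(12/7)+C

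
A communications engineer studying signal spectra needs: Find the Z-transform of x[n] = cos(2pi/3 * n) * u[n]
Z{cos(w0*n)*u[n]} = z(z - cos(w0))/(z^2 - 2z*cos(w0) + 1)
With w0 = 2pi/3: X(z) = z(z - cos(2pi/3))/(z^2 - 2z*cos(2pi/3) + 1)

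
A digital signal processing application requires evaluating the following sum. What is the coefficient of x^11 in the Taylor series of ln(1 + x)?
ln(1+x)=Σ (-1)^(n+1) x^n/n
Coefficient of x^11=(-1)^12/11=1/11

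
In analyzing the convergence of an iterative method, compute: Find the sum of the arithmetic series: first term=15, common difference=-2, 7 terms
Last term: a_n = 15+(7-1)·-2 = 3
Sum = n(a_1+a_n)/2 = 7(15+3)/2 = 63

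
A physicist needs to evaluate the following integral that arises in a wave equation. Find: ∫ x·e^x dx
Integration by parts: u=x, dv=e^x dx
du=dx, v=e^x
=x·e^x - ∫ e^x dx
=x·e^x - e^x+C

Answer: e^x(x - 1)+C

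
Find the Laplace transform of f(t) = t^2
L{t^n}=n!/s^(n + 1)
L{t^2}=2!/s^3=2/s^3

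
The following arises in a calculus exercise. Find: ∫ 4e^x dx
Since d/dx[e^x] = +e^x, we get 4e^x+C

Answer: 4e^x+C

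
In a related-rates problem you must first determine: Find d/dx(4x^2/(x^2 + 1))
Quotient rule: (f/g)' = (f'g - fg')/g²
f = 4x^2, f' = 8x
g = x^2 + 1, g' = 2x

Answer: (8x·(x^2 + 1) - 8x^3)/(x^2 + 1)²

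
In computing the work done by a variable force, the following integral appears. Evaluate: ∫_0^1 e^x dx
Antiderivative: e^x
Evaluate: (e^1-1)

Answer: e^1-1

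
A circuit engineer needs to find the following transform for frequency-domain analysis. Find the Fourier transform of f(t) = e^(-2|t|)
Using the standard pair: F{e^(-a|t|)} = 2a/(a^2+omega^2)
With a = 2: F(omega) = 4/(4+omega^2)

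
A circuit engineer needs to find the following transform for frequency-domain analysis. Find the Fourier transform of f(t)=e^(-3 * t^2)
The Fourier transform of a Gaussian e^(-a*t^2) is sqrt(pi/a)*e^(-omega^2/(4a)).
With a = 3: F(omega) = sqrt(pi/3)*e^(-omega^2/12)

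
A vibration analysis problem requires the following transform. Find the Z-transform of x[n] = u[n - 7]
Using the time-shift property: Z{u[n-7]} = z^(-7)*z/(z-1)
= z^(-6)/(z-1)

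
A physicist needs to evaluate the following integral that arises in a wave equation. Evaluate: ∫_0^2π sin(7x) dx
Antiderivative: -cos(7x)/7
Evaluate at bounds: [-cos(7·2π)/7] - [-cos(7·0)/7]
=(-(1)+(1))/7=0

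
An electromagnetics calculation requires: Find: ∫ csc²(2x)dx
Since d/dx[-cot(2x)]=2csc²(2x), integral=-cot(2x)/2 + C

Answer: (-1/2)cot(2x) + C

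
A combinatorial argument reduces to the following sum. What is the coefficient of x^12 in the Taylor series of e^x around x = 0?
Taylor series of e^x=Σ x^n/n!
Coefficient of x^12=1/12!=1/479001600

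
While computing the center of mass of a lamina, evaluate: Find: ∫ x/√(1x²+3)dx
Let u=x² + 3, du=2x dx
∫ (1/2)·u^(-1/2) du=√u + C

Answer: √(x² + 3) + C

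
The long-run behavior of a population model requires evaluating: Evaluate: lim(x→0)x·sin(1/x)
Squeeze theorem: -|x| ≤ x·sin(1/x) ≤ |x|
Since x → 0 as x → 0, by squeeze theorem the limit is 0

Answer: 0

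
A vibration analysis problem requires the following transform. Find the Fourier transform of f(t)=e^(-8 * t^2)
The Fourier transform of a Gaussian e^(-a * t^2) is sqrt(pi/a) * e^(-omega^2/(4a)).
With a=8: F(omega)=sqrt(pi/8) * e^(-omega^2/32)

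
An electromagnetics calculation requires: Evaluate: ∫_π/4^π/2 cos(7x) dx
Antiderivative: sin(7x)/7
Evaluate at bounds: [sin(7·π/2)/7] - [sin(7·π/4)/7]
= ((-1) - (-√2/2))/7 = -1/7 + √2/14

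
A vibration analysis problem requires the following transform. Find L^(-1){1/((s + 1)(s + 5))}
Partial fractions: 1/((s+1)(s+5)) = A/(s+1)+B/(s+5)
Cover-up: A = 1/(s+5)|_{s = -1} = 1/4; B = 1/(s+1)|_{s = -5} = -1/4
L^(-1) = (1/4)e^(-t) - (1/4)e^(-5t)

Answer: (1/4)(e^(-t) - e^(-5t))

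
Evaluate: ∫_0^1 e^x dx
Antiderivative: e^x
Evaluate: (e^1 - 1)

Answer: e^1 - 1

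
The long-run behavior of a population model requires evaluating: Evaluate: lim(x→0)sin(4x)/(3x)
L'Hôpital (0/0): lim 4cos(4x)/3=4/3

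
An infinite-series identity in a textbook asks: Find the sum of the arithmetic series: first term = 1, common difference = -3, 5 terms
Last term: a_n = 1+(5-1)·-3 = -11
Sum = n(a_1+a_n)/2 = 5(1+(-11))/2 = -25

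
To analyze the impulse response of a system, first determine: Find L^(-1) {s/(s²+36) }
L^(-1){s/(s²+w²)} = cos(wt)
Here w = 6

Answer: cos(6t)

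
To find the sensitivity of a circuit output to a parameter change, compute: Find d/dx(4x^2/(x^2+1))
Quotient rule: (f/g)'=(f'g - fg')/g²
f=4x^2, f'=8x
g=x^2 + 1, g'=2x

Answer: (8x·(x^2 + 1) - 8x^3)/(x^2 + 1)²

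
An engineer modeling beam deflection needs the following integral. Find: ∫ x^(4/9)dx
Power rule: ∫ x^(4/9) dx = x^(13/9)/(13/9) + C

Answer: (9/13)·x^(13/9) + C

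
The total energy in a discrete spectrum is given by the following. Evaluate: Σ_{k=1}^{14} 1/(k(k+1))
Partial fractions: 1/(k(k+1)) = 1/k - 1/(k+1)
Telescoping sum: 1(1-1/15) = 1·14/15

Answer: 14/15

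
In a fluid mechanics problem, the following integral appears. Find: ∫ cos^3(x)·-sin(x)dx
Let u=cos(x), du=-sin(x) dx
∫ u^3 du=u^4/4 + C

Answer: cos^4(x)/4 + C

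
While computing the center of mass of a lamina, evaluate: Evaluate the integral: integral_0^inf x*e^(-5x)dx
This is a Gamma integral. Substitute u = 5x (du = 5 dx):
integral_0^inf x*e^(-5x) dx = (1/5^2) integral_0^inf u^1*e^(-u) du
= Gamma(2)/5^2 = 1!/5^2 = 1/25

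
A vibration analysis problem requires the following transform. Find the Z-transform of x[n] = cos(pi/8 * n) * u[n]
Z{cos(w0 * n) * u[n]}=z(z - cos(w0))/(z^2-2z * cos(w0)+1)
With w0=pi/8: X(z)=z(z - cos(pi/8))/(z^2-2z * cos(pi/8)+1)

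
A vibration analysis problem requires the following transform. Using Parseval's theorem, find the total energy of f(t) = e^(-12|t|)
Parseval's theorem: E=integral |f(t)|^2 dt=(1/2pi) integral |F(omega)|^2 domega
E=integral_{-inf}^{inf} e^(-24|t|) dt=2 * integral_0^inf e^(-24t) dt=2/(2 * 12)=1/12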